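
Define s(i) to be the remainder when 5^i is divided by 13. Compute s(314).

Computing terms: s(1) = 5, s(2) = 12, s(3) = 8, s(4) = 1, s(5) = 5.
Since s(5) = s(1) = 5, the sequence is periodic with period 4.
(314 - 1) mod 4 = 1, so s(314) = s(2) = 12.

12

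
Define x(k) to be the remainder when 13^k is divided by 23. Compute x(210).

Computing terms: x(1) = 13, x(2) = 8, x(3) = 12, x(4) = 18, x(5) = 4, x(6) = 6, x(7) = 9, x(8) = 2, x(9) = 3, x(10) = 16, x(11) = 1, x(12) = 13.
The sequence repeats with period 11.
(210 - 1) mod 11 = 0, so x(210) = x(1) = 13.

13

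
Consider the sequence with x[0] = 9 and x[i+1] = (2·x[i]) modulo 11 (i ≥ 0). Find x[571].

7

We have x[0] = 9,  x[1] = 7,  x[2] = 3,  x[3] = 6,  x[4] = 1,  x[5] = 2,  x[6] = 4,  x[7] = 8,  x[8] = 5,  x[9] = 10,  x[10] = 9.
The sequence repeats with period 10.
(571 - 0) mod 10 = 1, so x[571] = x[1] = 7.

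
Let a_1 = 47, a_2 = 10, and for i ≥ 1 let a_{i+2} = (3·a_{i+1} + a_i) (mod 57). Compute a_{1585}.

We have a_1 = 47; a_2 = 10; a_3 = 20; a_4 = 13; a_5 = 2; a_6 = 19; a_7 = 2; a_8 = 25; a_9 = 20; a_{10} = 28; a_{11} = 47; a_{12} = 55; a_{13} = 41; a_{14} = 7; a_{15} = 5; a_{16} = 22; a_{17} = 14; a_{18} = 7; a_{19} = 35; a_{20} = 55; a_{21} = 29; a_{22} = 28; a_{23} = 56; a_{24} = 25; a_{25} = 17; a_{26} = 19; a_{27} = 17; a_{28} = 13; a_{29} = 56; a_{30} = 10; a_{31} = 29; a_{32} = 40; a_{33} = 35; a_{34} = 31; a_{35} = 14; a_{36} = 16; a_{37} = 5; a_{38} = 31; a_{39} = 41; a_{40} = 40; a_{41} = 47; a_{42} = 10.
The sequence repeats with period 40.
(1585 - 1) mod 40 = 24, so a_{1585} = a_{25} = 17.

17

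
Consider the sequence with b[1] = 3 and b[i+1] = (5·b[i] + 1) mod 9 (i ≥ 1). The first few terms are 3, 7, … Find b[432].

Computing terms: b[1] = 3, b[2] = 7, b[3] = 0, b[4] = 1, b[5] = 6, b[6] = 4, b[7] = 3.
Since b[7] = b[1] = 3, the sequence is periodic with period 6.
So b[432] = b[1 + ((432-1) mod 6)] = b[6] = 4.

4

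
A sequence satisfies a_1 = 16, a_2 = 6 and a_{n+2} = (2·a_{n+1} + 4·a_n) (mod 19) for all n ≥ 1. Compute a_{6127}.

Listing terms: a_1 = 16,  a_2 = 6,  a_3 = 0,  a_4 = 5,  a_5 = 10,  a_6 = 2,  a_7 = 6,  a_8 = 1,  a_9 = 7,  a_{10} = 18,  a_{11} = 7,  a_{12} = 10,  a_{13} = 10,  a_{14} = 3,  a_{15} = 8,  a_{16} = 9,  a_{17} = 12,  a_{18} = 3,  a_{19} = 16,  a_{20} = 6.
The sequence repeats with period 18.
So a_{6127} = a_{1 + ((6127-1) mod 18)} = a_7 = 6.

6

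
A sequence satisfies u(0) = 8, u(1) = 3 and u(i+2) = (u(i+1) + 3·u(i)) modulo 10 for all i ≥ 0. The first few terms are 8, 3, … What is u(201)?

u(0) = 8,  u(1) = 3,  u(2) = 7,  u(3) = 6,  u(4) = 7,  u(5) = 5,  u(6) = 6,  u(7) = 1,  u(8) = 9,  u(9) = 2,  u(10) = 9,  u(11) = 5,  u(12) = 2,  u(13) = 7,  u(14) = 3,  u(15) = 4,  u(16) = 3,  u(17) = 5,  u(18) = 4,  u(19) = 9,  u(20) = 1,  u(21) = 8,  u(22) = 1,  u(23) = 5,  u(24) = 8,  u(25) = 3.
Since (u(24), u(25)) = (u(0), u(1)) = (8, 3) (two consecutive terms determine the rest), the sequence is periodic with period 24.
(201 - 0) mod 24 = 9, so u(201) = u(9) = 2.

2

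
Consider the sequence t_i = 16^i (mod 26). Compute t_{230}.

22

t_1 = 16; t_2 = 22; t_3 = 14; t_4 = 16.
Since t_4 = t_1 = 16, the sequence is periodic with period 3.
(230 - 1) mod 3 = 1, so t_{230} = t_2 = 22.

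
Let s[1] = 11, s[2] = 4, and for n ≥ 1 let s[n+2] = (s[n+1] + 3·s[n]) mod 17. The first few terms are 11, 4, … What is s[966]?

1

s[1] = 11,  s[2] = 4,  s[3] = 3,  s[4] = 15,  s[5] = 7,  s[6] = 1,  s[7] = 5,  s[8] = 8,  s[9] = 6,  s[10] = 13,  s[11] = 14,  s[12] = 2,  s[13] = 10,  s[14] = 16,  s[15] = 12,  s[16] = 9,  s[17] = 11,  s[18] = 4.
Since (s[17], s[18]) = (s[1], s[2]) = (11, 4) (two consecutive terms determine the rest), the sequence is periodic with period 16.
(966 - 1) mod 16 = 5, so s[966] = s[6] = 1.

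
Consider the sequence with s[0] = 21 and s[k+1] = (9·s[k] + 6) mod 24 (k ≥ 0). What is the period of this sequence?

We have s[0] = 21, s[1] = 3, s[2] = 9, s[3] = 15, s[4] = 21.
The sequence repeats with period 4.

4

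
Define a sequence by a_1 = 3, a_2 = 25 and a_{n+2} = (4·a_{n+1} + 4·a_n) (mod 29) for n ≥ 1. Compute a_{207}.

16

We have a_1 = 3, a_2 = 25, a_3 = 25, a_4 = 26, a_5 = 1, a_6 = 21, a_7 = 1, a_8 = 1, a_9 = 8, a_{10} = 7, a_{11} = 2, a_{12} = 7, a_{13} = 7, a_{14} = 27, a_{15} = 20, a_{16} = 14, a_{17} = 20, a_{18} = 20, a_{19} = 15, a_{20} = 24, a_{21} = 11, a_{22} = 24, a_{23} = 24, a_{24} = 18, a_{25} = 23, a_{26} = 19, a_{27} = 23, a_{28} = 23, a_{29} = 10, a_{30} = 16, a_{31} = 17, a_{32} = 16, a_{33} = 16, a_{34} = 12, a_{35} = 25, a_{36} = 3, a_{37} = 25.
The sequence repeats with period 35.
(207 - 1) mod 35 = 31, so a_{207} = a_{32} = 16.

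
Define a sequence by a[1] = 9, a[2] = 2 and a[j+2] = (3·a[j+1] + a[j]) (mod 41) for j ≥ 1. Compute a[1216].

We have a[1] = 9, a[2] = 2, a[3] = 15, a[4] = 6, a[5] = 33, a[6] = 23, a[7] = 20, a[8] = 1, a[9] = 23, a[10] = 29, a[11] = 28, a[12] = 31, a[13] = 39, a[14] = 25, a[15] = 32, a[16] = 39, a[17] = 26, a[18] = 35, a[19] = 8, a[20] = 18, a[21] = 21, a[22] = 40, a[23] = 18, a[24] = 12, a[25] = 13, a[26] = 10, a[27] = 2, a[28] = 16, a[29] = 9, a[30] = 2.
The sequence repeats with period 28.
So a[1216] = a[1 + ((1216-1) mod 28)] = a[12] = 31.

31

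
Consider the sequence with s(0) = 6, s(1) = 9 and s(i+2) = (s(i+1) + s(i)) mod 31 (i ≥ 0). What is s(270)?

6

Listing terms: s(0) = 6, s(1) = 9, s(2) = 15, s(3) = 24, s(4) = 8, s(5) = 1, s(6) = 9, s(7) = 10, s(8) = 19, s(9) = 29, s(10) = 17, s(11) = 15, s(12) = 1, s(13) = 16, s(14) = 17, s(15) = 2, s(16) = 19, s(17) = 21, s(18) = 9, s(19) = 30, s(20) = 8, s(21) = 7, s(22) = 15, s(23) = 22, s(24) = 6, s(25) = 28, s(26) = 3, s(27) = 0, s(28) = 3, s(29) = 3, s(30) = 6, s(31) = 9.
Since (s(30), s(31)) = (s(0), s(1)) = (6, 9) (two consecutive terms determine the rest), the sequence is periodic with period 30.
So s(270) = s(0 + ((270-0) mod 30)) = s(0) = 6.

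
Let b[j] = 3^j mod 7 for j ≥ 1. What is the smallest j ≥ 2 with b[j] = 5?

Computing terms: b[1] = 3; b[2] = 2; b[3] = 6; b[4] = 4; b[5] = 5; b[6] = 1; b[7] = 3.
The sequence repeats with period 6.
The value 5 first appears (with j ≥ 2) at b[5].

5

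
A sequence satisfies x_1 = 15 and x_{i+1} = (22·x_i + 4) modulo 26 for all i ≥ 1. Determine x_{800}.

22

We have x_1 = 15, x_2 = 22, x_3 = 20, x_4 = 2, x_5 = 22.
Since x_5 = x_2 = 22, the sequence is eventually periodic: after a pre-period of length 1 it cycles with period 3.
For i ≥ 2, x_i depends only on (i - 2) mod 3. (800 - 2) mod 3 = 0, so x_{800} = x_2 = 22.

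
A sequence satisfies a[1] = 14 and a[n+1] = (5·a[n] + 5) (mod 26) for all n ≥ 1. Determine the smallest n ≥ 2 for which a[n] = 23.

2

Listing terms: a[1] = 14; a[2] = 23; a[3] = 16; a[4] = 7; a[5] = 14.
Since a[5] = a[1] = 14, the sequence is periodic with period 4.
The value 23 first appears (with n ≥ 2) at a[2].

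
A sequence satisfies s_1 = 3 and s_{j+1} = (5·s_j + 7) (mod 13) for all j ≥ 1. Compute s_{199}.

Computing terms: s_1 = 3; s_2 = 9; s_3 = 0; s_4 = 7; s_5 = 3.
Since s_5 = s_1 = 3, the sequence is periodic with period 4.
So s_{199} = s_{1 + ((199-1) mod 4)} = s_3 = 0.

0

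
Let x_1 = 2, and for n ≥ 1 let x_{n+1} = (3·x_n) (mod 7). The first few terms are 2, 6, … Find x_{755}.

We have x_1 = 2, x_2 = 6, x_3 = 4, x_4 = 5, x_5 = 1, x_6 = 3, x_7 = 2.
The sequence repeats with period 6.
(755 - 1) mod 6 = 4, so x_{755} = x_5 = 1.

1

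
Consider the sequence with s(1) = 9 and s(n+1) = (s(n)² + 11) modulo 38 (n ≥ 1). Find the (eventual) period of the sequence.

Computing terms: s(1) = 9; s(2) = 16; s(3) = 1; s(4) = 12; s(5) = 3; s(6) = 20; s(7) = 31; s(8) = 22; s(9) = 1.
Since s(9) = s(3) = 1, the sequence is eventually periodic: after a pre-period of length 2 it cycles with period 6.

6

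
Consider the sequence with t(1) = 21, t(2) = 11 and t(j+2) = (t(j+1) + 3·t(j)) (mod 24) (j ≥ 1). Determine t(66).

2

Computing terms: t(1) = 21,  t(2) = 11,  t(3) = 2,  t(4) = 11,  t(5) = 17,  t(6) = 2,  t(7) = 5,  t(8) = 11,  t(9) = 2.
Since (t(8), t(9)) = (t(2), t(3)) = (11, 2) (two consecutive terms determine the rest), the sequence is eventually periodic: after a pre-period of length 1 it cycles with period 6.
For j ≥ 2, t(j) depends only on (j - 2) mod 6. (66 - 2) mod 6 = 4, so t(66) = t(6) = 2.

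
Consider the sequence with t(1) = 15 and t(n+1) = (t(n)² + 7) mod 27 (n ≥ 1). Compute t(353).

11

Computing terms: t(1) = 15,  t(2) = 16,  t(3) = 20,  t(4) = 2,  t(5) = 11,  t(6) = 20.
Since t(6) = t(3) = 20, the sequence is eventually periodic: after a pre-period of length 2 it cycles with period 3.
For n ≥ 3, t(n) depends only on (n - 3) mod 3. (353 - 3) mod 3 = 2, so t(353) = t(5) = 11.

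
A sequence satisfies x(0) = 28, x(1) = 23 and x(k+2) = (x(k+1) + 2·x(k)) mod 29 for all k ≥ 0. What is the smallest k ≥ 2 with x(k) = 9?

We have x(0) = 28,  x(1) = 23,  x(2) = 21,  x(3) = 9,  x(4) = 22,  x(5) = 11,  x(6) = 26,  x(7) = 19,  x(8) = 13,  x(9) = 22,  x(10) = 19,  x(11) = 5,  x(12) = 14,  x(13) = 24,  x(14) = 23,  x(15) = 13,  x(16) = 1,  x(17) = 27,  x(18) = 0,  x(19) = 25,  x(20) = 25,  x(21) = 17,  x(22) = 9,  x(23) = 14,  x(24) = 3,  x(25) = 2,  x(26) = 8,  x(27) = 12,  x(28) = 28,  x(29) = 23.
The sequence repeats with period 28.
The value 9 first appears (with k ≥ 2) at x(3).

3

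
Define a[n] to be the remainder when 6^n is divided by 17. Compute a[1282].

We have a[0] = 1, a[1] = 6, a[2] = 2, a[3] = 12, a[4] = 4, a[5] = 7, a[6] = 8, a[7] = 14, a[8] = 16, a[9] = 11, a[10] = 15, a[11] = 5, a[12] = 13, a[13] = 10, a[14] = 9, a[15] = 3, a[16] = 1.
The sequence repeats with period 16.
(1282 - 0) mod 16 = 2, so a[1282] = a[2] = 2.

2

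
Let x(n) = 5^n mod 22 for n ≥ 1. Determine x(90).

1

Computing terms: x(1) = 5; x(2) = 3; x(3) = 15; x(4) = 9; x(5) = 1; x(6) = 5.
Since x(6) = x(1) = 5, the sequence is periodic with period 5.
So x(90) = x(1 + ((90-1) mod 5)) = x(5) = 1.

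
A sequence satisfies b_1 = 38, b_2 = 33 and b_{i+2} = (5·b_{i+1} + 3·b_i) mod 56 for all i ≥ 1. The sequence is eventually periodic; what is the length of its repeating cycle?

Listing terms: b_1 = 38,  b_2 = 33,  b_3 = 55,  b_4 = 38,  b_5 = 19,  b_6 = 41,  b_7 = 38,  b_8 = 33.
Since (b_7, b_8) = (b_1, b_2) = (38, 33) (two consecutive terms determine the rest), the sequence is periodic with period 6.

6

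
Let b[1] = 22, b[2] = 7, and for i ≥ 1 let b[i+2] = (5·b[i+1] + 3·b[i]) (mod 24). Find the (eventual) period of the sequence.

We have b[1] = 22, b[2] = 7, b[3] = 5, b[4] = 22, b[5] = 5, b[6] = 19, b[7] = 14, b[8] = 7, b[9] = 5.
Since (b[8], b[9]) = (b[2], b[3]) = (7, 5) (two consecutive terms determine the rest), the sequence is eventually periodic: after a pre-period of length 1 it cycles with period 6.

6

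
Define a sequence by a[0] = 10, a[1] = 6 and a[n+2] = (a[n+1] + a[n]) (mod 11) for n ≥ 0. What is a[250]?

Listing terms: a[0] = 10; a[1] = 6; a[2] = 5; a[3] = 0; a[4] = 5; a[5] = 5; a[6] = 10; a[7] = 4; a[8] = 3; a[9] = 7; a[10] = 10; a[11] = 6.
The sequence repeats with period 10.
So a[250] = a[0 + ((250-0) mod 10)] = a[0] = 10.

10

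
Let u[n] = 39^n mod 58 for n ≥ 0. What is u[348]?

49

u[0] = 1,  u[1] = 39,  u[2] = 13,  u[3] = 43,  u[4] = 53,  u[5] = 37,  u[6] = 51,  u[7] = 17,  u[8] = 25,  u[9] = 47,  u[10] = 35,  u[11] = 31,  u[12] = 49,  u[13] = 55,  u[14] = 57,  u[15] = 19,  u[16] = 45,  u[17] = 15,  u[18] = 5,  u[19] = 21,  u[20] = 7,  u[21] = 41,  u[22] = 33,  u[23] = 11,  u[24] = 23,  u[25] = 27,  u[26] = 9,  u[27] = 3,  u[28] = 1.
Since u[28] = u[0] = 1, the sequence is periodic with period 28.
(348 - 0) mod 28 = 12, so u[348] = u[12] = 49.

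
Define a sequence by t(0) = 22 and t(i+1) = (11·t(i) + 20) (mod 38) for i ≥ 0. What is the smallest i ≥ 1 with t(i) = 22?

3

Listing terms: t(0) = 22; t(1) = 34; t(2) = 14; t(3) = 22.
The sequence repeats with period 3.
The value 22 next appears (with i ≥ 1) at t(3).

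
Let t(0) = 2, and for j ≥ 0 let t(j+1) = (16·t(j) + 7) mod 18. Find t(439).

9

Computing terms: t(0) = 2,  t(1) = 3,  t(2) = 1,  t(3) = 5,  t(4) = 15,  t(5) = 13,  t(6) = 17,  t(7) = 9,  t(8) = 7,  t(9) = 11,  t(10) = 3.
Since t(10) = t(1) = 3, the sequence is eventually periodic: after a pre-period of length 1 it cycles with period 9.
For j ≥ 1, t(j) depends only on (j - 1) mod 9. (439 - 1) mod 9 = 6, so t(439) = t(7) = 9.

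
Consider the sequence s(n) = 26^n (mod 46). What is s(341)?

Computing terms: s(0) = 1; s(1) = 26; s(2) = 32; s(3) = 4; s(4) = 12; s(5) = 36; s(6) = 16; s(7) = 2; s(8) = 6; s(9) = 18; s(10) = 8; s(11) = 24; s(12) = 26.
Since s(12) = s(1) = 26, the sequence is eventually periodic: after a pre-period of length 1 it cycles with period 11.
For n ≥ 1, s(n) depends only on (n - 1) mod 11. (341 - 1) mod 11 = 10, so s(341) = s(11) = 24.

24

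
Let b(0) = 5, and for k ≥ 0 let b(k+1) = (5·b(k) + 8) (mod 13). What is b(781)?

Computing terms: b(0) = 5,  b(1) = 7,  b(2) = 4,  b(3) = 2,  b(4) = 5.
Since b(4) = b(0) = 5, the sequence is periodic with period 4.
(781 - 0) mod 4 = 1, so b(781) = b(1) = 7.

7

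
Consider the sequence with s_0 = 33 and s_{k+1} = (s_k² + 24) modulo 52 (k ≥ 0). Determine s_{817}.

21

We have s_0 = 33,  s_1 = 21,  s_2 = 49,  s_3 = 33.
The sequence repeats with period 3.
So s_{817} = s_{0 + ((817-0) mod 3)} = s_1 = 21.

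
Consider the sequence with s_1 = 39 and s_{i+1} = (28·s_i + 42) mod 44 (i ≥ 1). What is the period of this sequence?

10

Listing terms: s_1 = 39; s_2 = 34; s_3 = 26; s_4 = 22; s_5 = 42; s_6 = 30; s_7 = 2; s_8 = 10; s_9 = 14; s_{10} = 38; s_{11} = 6; s_{12} = 34.
Since s_{12} = s_2 = 34, the sequence is eventually periodic: after a pre-period of length 1 it cycles with period 10.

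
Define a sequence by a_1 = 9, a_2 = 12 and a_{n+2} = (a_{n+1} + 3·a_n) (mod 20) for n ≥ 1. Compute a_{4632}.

1

a_1 = 9,  a_2 = 12,  a_3 = 19,  a_4 = 15,  a_5 = 12,  a_6 = 17,  a_7 = 13,  a_8 = 4,  a_9 = 3,  a_{10} = 15,  a_{11} = 4,  a_{12} = 9,  a_{13} = 1,  a_{14} = 8,  a_{15} = 11,  a_{16} = 15,  a_{17} = 8,  a_{18} = 13,  a_{19} = 17,  a_{20} = 16,  a_{21} = 7,  a_{22} = 15,  a_{23} = 16,  a_{24} = 1,  a_{25} = 9,  a_{26} = 12.
Since (a_{25}, a_{26}) = (a_1, a_2) = (9, 12) (two consecutive terms determine the rest), the sequence is periodic with period 24.
(4632 - 1) mod 24 = 23, so a_{4632} = a_{24} = 1.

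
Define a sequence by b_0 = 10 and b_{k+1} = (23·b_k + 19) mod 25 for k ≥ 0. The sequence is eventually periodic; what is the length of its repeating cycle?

b_0 = 10, b_1 = 24, b_2 = 21, b_3 = 2, b_4 = 15, b_5 = 14, b_6 = 16, b_7 = 12, b_8 = 20, b_9 = 4, b_{10} = 11, b_{11} = 22, b_{12} = 0, b_{13} = 19, b_{14} = 6, b_{15} = 7, b_{16} = 5, b_{17} = 9, b_{18} = 1, b_{19} = 17, b_{20} = 10.
Since b_{20} = b_0 = 10, the sequence is periodic with period 20.

20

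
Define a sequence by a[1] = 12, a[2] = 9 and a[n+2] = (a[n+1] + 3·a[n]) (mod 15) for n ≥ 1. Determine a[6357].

Listing terms: a[1] = 12, a[2] = 9, a[3] = 0, a[4] = 12, a[5] = 12, a[6] = 3, a[7] = 9, a[8] = 3, a[9] = 0, a[10] = 9, a[11] = 9, a[12] = 6, a[13] = 3, a[14] = 6, a[15] = 0, a[16] = 3, a[17] = 3, a[18] = 12, a[19] = 6, a[20] = 12, a[21] = 0, a[22] = 6, a[23] = 6, a[24] = 9, a[25] = 12, a[26] = 9.
Since (a[25], a[26]) = (a[1], a[2]) = (12, 9) (two consecutive terms determine the rest), the sequence is periodic with period 24.
(6357 - 1) mod 24 = 20, so a[6357] = a[21] = 0.

0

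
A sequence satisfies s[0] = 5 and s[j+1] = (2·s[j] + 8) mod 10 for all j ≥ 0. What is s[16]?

0

s[0] = 5,  s[1] = 8,  s[2] = 4,  s[3] = 6,  s[4] = 0,  s[5] = 8.
Since s[5] = s[1] = 8, the sequence is eventually periodic: after a pre-period of length 1 it cycles with period 4.
For j ≥ 1, s[j] depends only on (j - 1) mod 4. (16 - 1) mod 4 = 3, so s[16] = s[4] = 0.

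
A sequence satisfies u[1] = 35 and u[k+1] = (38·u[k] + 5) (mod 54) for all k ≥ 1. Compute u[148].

u[1] = 35, u[2] = 39, u[3] = 29, u[4] = 27, u[5] = 5, u[6] = 33, u[7] = 17, u[8] = 3, u[9] = 11, u[10] = 45, u[11] = 41, u[12] = 51, u[13] = 53, u[14] = 21, u[15] = 47, u[16] = 9, u[17] = 23, u[18] = 15, u[19] = 35.
The sequence repeats with period 18.
(148 - 1) mod 18 = 3, so u[148] = u[4] = 27.

27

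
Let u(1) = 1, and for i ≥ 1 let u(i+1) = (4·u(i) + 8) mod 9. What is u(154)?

1

Computing terms: u(1) = 1,  u(2) = 3,  u(3) = 2,  u(4) = 7,  u(5) = 0,  u(6) = 8,  u(7) = 4,  u(8) = 6,  u(9) = 5,  u(10) = 1.
Since u(10) = u(1) = 1, the sequence is periodic with period 9.
(154 - 1) mod 9 = 0, so u(154) = u(1) = 1.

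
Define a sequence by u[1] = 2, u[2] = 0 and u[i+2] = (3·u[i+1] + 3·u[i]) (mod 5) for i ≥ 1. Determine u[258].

0

Listing terms: u[1] = 2,  u[2] = 0,  u[3] = 1,  u[4] = 3,  u[5] = 2,  u[6] = 0.
Since (u[5], u[6]) = (u[1], u[2]) = (2, 0) (two consecutive terms determine the rest), the sequence is periodic with period 4.
So u[258] = u[1 + ((258-1) mod 4)] = u[2] = 0.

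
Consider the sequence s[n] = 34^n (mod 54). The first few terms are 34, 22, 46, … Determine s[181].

34

We have s[1] = 34; s[2] = 22; s[3] = 46; s[4] = 52; s[5] = 40; s[6] = 10; s[7] = 16; s[8] = 4; s[9] = 28; s[10] = 34.
Since s[10] = s[1] = 34, the sequence is periodic with period 9.
So s[181] = s[1 + ((181-1) mod 9)] = s[1] = 34.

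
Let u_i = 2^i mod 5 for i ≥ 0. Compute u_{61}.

Listing terms: u_0 = 1; u_1 = 2; u_2 = 4; u_3 = 3; u_4 = 1.
Since u_4 = u_0 = 1, the sequence is periodic with period 4.
So u_{61} = u_{0 + ((61-0) mod 4)} = u_1 = 2.

2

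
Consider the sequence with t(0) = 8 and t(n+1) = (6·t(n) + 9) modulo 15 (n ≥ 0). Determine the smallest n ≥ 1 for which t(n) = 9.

Listing terms: t(0) = 8, t(1) = 12, t(2) = 6, t(3) = 0, t(4) = 9, t(5) = 3, t(6) = 12.
Since t(6) = t(1) = 12, the sequence is eventually periodic: after a pre-period of length 1 it cycles with period 5.
The value 9 first appears (with n ≥ 1) at t(4).

4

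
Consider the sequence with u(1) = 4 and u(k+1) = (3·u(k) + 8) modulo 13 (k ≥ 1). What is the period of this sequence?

3

Computing terms: u(1) = 4; u(2) = 7; u(3) = 3; u(4) = 4.
The sequence repeats with period 3.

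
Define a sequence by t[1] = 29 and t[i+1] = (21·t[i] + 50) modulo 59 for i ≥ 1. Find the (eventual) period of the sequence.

29

Computing terms: t[1] = 29,  t[2] = 10,  t[3] = 24,  t[4] = 23,  t[5] = 2,  t[6] = 33,  t[7] = 35,  t[8] = 18,  t[9] = 15,  t[10] = 11,  t[11] = 45,  t[12] = 51,  t[13] = 0,  t[14] = 50,  t[15] = 38,  t[16] = 22,  t[17] = 40,  t[18] = 5,  t[19] = 37,  t[20] = 1,  t[21] = 12,  t[22] = 7,  t[23] = 20,  t[24] = 57,  t[25] = 8,  t[26] = 41,  t[27] = 26,  t[28] = 6,  t[29] = 58,  t[30] = 29.
Since t[30] = t[1] = 29, the sequence is periodic with period 29.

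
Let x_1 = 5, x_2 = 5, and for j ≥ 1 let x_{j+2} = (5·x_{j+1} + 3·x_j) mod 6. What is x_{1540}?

Listing terms: x_1 = 5; x_2 = 5; x_3 = 4; x_4 = 5; x_5 = 1; x_6 = 2; x_7 = 1; x_8 = 5; x_9 = 4.
Since (x_8, x_9) = (x_2, x_3) = (5, 4) (two consecutive terms determine the rest), the sequence is eventually periodic: after a pre-period of length 1 it cycles with period 6.
For j ≥ 2, x_j depends only on (j - 2) mod 6. (1540 - 2) mod 6 = 2, so x_{1540} = x_4 = 5.

5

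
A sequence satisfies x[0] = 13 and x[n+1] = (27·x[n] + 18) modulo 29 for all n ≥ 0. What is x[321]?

We have x[0] = 13,  x[1] = 21,  x[2] = 5,  x[3] = 8,  x[4] = 2,  x[5] = 14,  x[6] = 19,  x[7] = 9,  x[8] = 0,  x[9] = 18,  x[10] = 11,  x[11] = 25,  x[12] = 26,  x[13] = 24,  x[14] = 28,  x[15] = 20,  x[16] = 7,  x[17] = 4,  x[18] = 10,  x[19] = 27,  x[20] = 22,  x[21] = 3,  x[22] = 12,  x[23] = 23,  x[24] = 1,  x[25] = 16,  x[26] = 15,  x[27] = 17,  x[28] = 13.
The sequence repeats with period 28.
(321 - 0) mod 28 = 13, so x[321] = x[13] = 24.

24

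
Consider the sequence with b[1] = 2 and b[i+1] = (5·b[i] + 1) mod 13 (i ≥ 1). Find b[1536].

8

b[1] = 2, b[2] = 11, b[3] = 4, b[4] = 8, b[5] = 2.
The sequence repeats with period 4.
So b[1536] = b[1 + ((1536-1) mod 4)] = b[4] = 8.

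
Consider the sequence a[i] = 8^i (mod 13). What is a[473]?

a[1] = 8, a[2] = 12, a[3] = 5, a[4] = 1, a[5] = 8.
Since a[5] = a[1] = 8, the sequence is periodic with period 4.
So a[473] = a[1 + ((473-1) mod 4)] = a[1] = 8.

8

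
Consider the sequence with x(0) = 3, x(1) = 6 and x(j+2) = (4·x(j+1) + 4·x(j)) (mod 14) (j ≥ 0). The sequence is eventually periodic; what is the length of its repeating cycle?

Computing terms: x(0) = 3, x(1) = 6, x(2) = 8, x(3) = 0, x(4) = 4, x(5) = 2, x(6) = 10, x(7) = 6, x(8) = 8.
Since (x(7), x(8)) = (x(1), x(2)) = (6, 8) (two consecutive terms determine the rest), the sequence is eventually periodic: after a pre-period of length 1 it cycles with period 6.

6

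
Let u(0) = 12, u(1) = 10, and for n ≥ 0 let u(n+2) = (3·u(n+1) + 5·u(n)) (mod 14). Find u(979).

10

Computing terms: u(0) = 12, u(1) = 10, u(2) = 6, u(3) = 12, u(4) = 10.
Since (u(3), u(4)) = (u(0), u(1)) = (12, 10) (two consecutive terms determine the rest), the sequence is periodic with period 3.
(979 - 0) mod 3 = 1, so u(979) = u(1) = 10.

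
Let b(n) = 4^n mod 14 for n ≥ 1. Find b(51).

Listing terms: b(1) = 4, b(2) = 2, b(3) = 8, b(4) = 4.
The sequence repeats with period 3.
(51 - 1) mod 3 = 2, so b(51) = b(3) = 8.

8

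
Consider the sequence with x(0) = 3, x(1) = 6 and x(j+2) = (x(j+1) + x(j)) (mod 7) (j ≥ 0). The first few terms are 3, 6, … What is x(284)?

Computing terms: x(0) = 3,  x(1) = 6,  x(2) = 2,  x(3) = 1,  x(4) = 3,  x(5) = 4,  x(6) = 0,  x(7) = 4,  x(8) = 4,  x(9) = 1,  x(10) = 5,  x(11) = 6,  x(12) = 4,  x(13) = 3,  x(14) = 0,  x(15) = 3,  x(16) = 3,  x(17) = 6.
The sequence repeats with period 16.
So x(284) = x(0 + ((284-0) mod 16)) = x(12) = 4.

4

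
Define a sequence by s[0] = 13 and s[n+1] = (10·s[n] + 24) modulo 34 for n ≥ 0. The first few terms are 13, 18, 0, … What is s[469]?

12

s[0] = 13, s[1] = 18, s[2] = 0, s[3] = 24, s[4] = 26, s[5] = 12, s[6] = 8, s[7] = 2, s[8] = 10, s[9] = 22, s[10] = 6, s[11] = 16, s[12] = 14, s[13] = 28, s[14] = 32, s[15] = 4, s[16] = 30, s[17] = 18.
Since s[17] = s[1] = 18, the sequence is eventually periodic: after a pre-period of length 1 it cycles with period 16.
For n ≥ 1, s[n] depends only on (n - 1) mod 16. (469 - 1) mod 16 = 4, so s[469] = s[5] = 12.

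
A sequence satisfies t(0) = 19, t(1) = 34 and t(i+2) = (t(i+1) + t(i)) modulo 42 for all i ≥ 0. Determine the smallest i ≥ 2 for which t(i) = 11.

2

We have t(0) = 19, t(1) = 34, t(2) = 11, t(3) = 3, t(4) = 14, t(5) = 17, t(6) = 31, t(7) = 6, t(8) = 37, t(9) = 1, t(10) = 38, t(11) = 39, t(12) = 35, t(13) = 32, t(14) = 25, t(15) = 15, t(16) = 40, t(17) = 13, t(18) = 11, t(19) = 24, t(20) = 35, t(21) = 17, t(22) = 10, t(23) = 27, t(24) = 37, t(25) = 22, t(26) = 17, t(27) = 39, t(28) = 14, t(29) = 11, t(30) = 25, t(31) = 36, t(32) = 19, t(33) = 13, t(34) = 32, t(35) = 3, t(36) = 35, t(37) = 38, t(38) = 31, t(39) = 27, t(40) = 16, t(41) = 1, t(42) = 17, t(43) = 18, t(44) = 35, t(45) = 11, t(46) = 4, t(47) = 15, t(48) = 19, t(49) = 34.
Since (t(48), t(49)) = (t(0), t(1)) = (19, 34) (two consecutive terms determine the rest), the sequence is periodic with period 48.
The value 11 first appears (with i ≥ 2) at t(2).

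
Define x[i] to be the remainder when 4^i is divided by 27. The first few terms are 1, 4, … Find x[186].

x[0] = 1,  x[1] = 4,  x[2] = 16,  x[3] = 10,  x[4] = 13,  x[5] = 25,  x[6] = 19,  x[7] = 22,  x[8] = 7,  x[9] = 1.
The sequence repeats with period 9.
(186 - 0) mod 9 = 6, so x[186] = x[6] = 19.

19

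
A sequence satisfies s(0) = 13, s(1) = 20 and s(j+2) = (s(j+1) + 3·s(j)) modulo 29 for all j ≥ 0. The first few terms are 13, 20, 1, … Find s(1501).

Computing terms: s(0) = 13,  s(1) = 20,  s(2) = 1,  s(3) = 3,  s(4) = 6,  s(5) = 15,  s(6) = 4,  s(7) = 20,  s(8) = 3,  s(9) = 5,  s(10) = 14,  s(11) = 0,  s(12) = 13,  s(13) = 13,  s(14) = 23,  s(15) = 4,  s(16) = 15,  s(17) = 27,  s(18) = 14,  s(19) = 8,  s(20) = 21,  s(21) = 16,  s(22) = 21,  s(23) = 11,  s(24) = 16,  s(25) = 20,  s(26) = 10,  s(27) = 12,  s(28) = 13,  s(29) = 20.
Since (s(28), s(29)) = (s(0), s(1)) = (13, 20) (two consecutive terms determine the rest), the sequence is periodic with period 28.
So s(1501) = s(0 + ((1501-0) mod 28)) = s(17) = 27.

27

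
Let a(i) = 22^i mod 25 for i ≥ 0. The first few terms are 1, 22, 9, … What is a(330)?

24

Listing terms: a(0) = 1,  a(1) = 22,  a(2) = 9,  a(3) = 23,  a(4) = 6,  a(5) = 7,  a(6) = 4,  a(7) = 13,  a(8) = 11,  a(9) = 17,  a(10) = 24,  a(11) = 3,  a(12) = 16,  a(13) = 2,  a(14) = 19,  a(15) = 18,  a(16) = 21,  a(17) = 12,  a(18) = 14,  a(19) = 8,  a(20) = 1.
The sequence repeats with period 20.
So a(330) = a(0 + ((330-0) mod 20)) = a(10) = 24.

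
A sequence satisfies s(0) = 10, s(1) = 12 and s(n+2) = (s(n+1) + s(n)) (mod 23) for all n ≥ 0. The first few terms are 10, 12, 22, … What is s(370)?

12

Computing terms: s(0) = 10,  s(1) = 12,  s(2) = 22,  s(3) = 11,  s(4) = 10,  s(5) = 21,  s(6) = 8,  s(7) = 6,  s(8) = 14,  s(9) = 20,  s(10) = 11,  s(11) = 8,  s(12) = 19,  s(13) = 4,  s(14) = 0,  s(15) = 4,  s(16) = 4,  s(17) = 8,  s(18) = 12,  s(19) = 20,  s(20) = 9,  s(21) = 6,  s(22) = 15,  s(23) = 21,  s(24) = 13,  s(25) = 11,  s(26) = 1,  s(27) = 12,  s(28) = 13,  s(29) = 2,  s(30) = 15,  s(31) = 17,  s(32) = 9,  s(33) = 3,  s(34) = 12,  s(35) = 15,  s(36) = 4,  s(37) = 19,  s(38) = 0,  s(39) = 19,  s(40) = 19,  s(41) = 15,  s(42) = 11,  s(43) = 3,  s(44) = 14,  s(45) = 17,  s(46) = 8,  s(47) = 2,  s(48) = 10,  s(49) = 12.
The sequence repeats with period 48.
(370 - 0) mod 48 = 34, so s(370) = s(34) = 12.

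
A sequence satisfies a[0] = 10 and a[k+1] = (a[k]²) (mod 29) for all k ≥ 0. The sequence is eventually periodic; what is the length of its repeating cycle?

We have a[0] = 10,  a[1] = 13,  a[2] = 24,  a[3] = 25,  a[4] = 16,  a[5] = 24.
Since a[5] = a[2] = 24, the sequence is eventually periodic: after a pre-period of length 2 it cycles with period 3.

3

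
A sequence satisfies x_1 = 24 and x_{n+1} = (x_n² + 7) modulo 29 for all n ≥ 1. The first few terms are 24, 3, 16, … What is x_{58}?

0

Computing terms: x_1 = 24, x_2 = 3, x_3 = 16, x_4 = 2, x_5 = 11, x_6 = 12, x_7 = 6, x_8 = 14, x_9 = 0, x_{10} = 7, x_{11} = 27, x_{12} = 11.
Since x_{12} = x_5 = 11, the sequence is eventually periodic: after a pre-period of length 4 it cycles with period 7.
For n ≥ 5, x_n depends only on (n - 5) mod 7. (58 - 5) mod 7 = 4, so x_{58} = x_9 = 0.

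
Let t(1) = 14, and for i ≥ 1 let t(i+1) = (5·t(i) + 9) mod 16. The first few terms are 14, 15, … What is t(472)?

9

We have t(1) = 14, t(2) = 15, t(3) = 4, t(4) = 13, t(5) = 10, t(6) = 11, t(7) = 0, t(8) = 9, t(9) = 6, t(10) = 7, t(11) = 12, t(12) = 5, t(13) = 2, t(14) = 3, t(15) = 8, t(16) = 1, t(17) = 14.
Since t(17) = t(1) = 14, the sequence is periodic with period 16.
So t(472) = t(1 + ((472-1) mod 16)) = t(8) = 9.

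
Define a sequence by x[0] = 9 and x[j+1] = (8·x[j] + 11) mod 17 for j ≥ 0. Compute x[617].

Listing terms: x[0] = 9; x[1] = 15; x[2] = 12; x[3] = 5; x[4] = 0; x[5] = 11; x[6] = 14; x[7] = 4; x[8] = 9.
The sequence repeats with period 8.
(617 - 0) mod 8 = 1, so x[617] = x[1] = 15.

15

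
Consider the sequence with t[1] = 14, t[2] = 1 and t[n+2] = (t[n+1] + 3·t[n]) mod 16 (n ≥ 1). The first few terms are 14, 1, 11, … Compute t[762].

Computing terms: t[1] = 14,  t[2] = 1,  t[3] = 11,  t[4] = 14,  t[5] = 15,  t[6] = 9,  t[7] = 6,  t[8] = 1,  t[9] = 3,  t[10] = 6,  t[11] = 15,  t[12] = 1,  t[13] = 14,  t[14] = 1.
The sequence repeats with period 12.
(762 - 1) mod 12 = 5, so t[762] = t[6] = 9.

9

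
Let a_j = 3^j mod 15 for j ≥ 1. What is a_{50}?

9

Computing terms: a_1 = 3,  a_2 = 9,  a_3 = 12,  a_4 = 6,  a_5 = 3.
The sequence repeats with period 4.
So a_{50} = a_{1 + ((50-1) mod 4)} = a_2 = 9.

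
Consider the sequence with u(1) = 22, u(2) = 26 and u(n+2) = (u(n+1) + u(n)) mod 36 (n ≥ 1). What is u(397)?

Computing terms: u(1) = 22, u(2) = 26, u(3) = 12, u(4) = 2, u(5) = 14, u(6) = 16, u(7) = 30, u(8) = 10, u(9) = 4, u(10) = 14, u(11) = 18, u(12) = 32, u(13) = 14, u(14) = 10, u(15) = 24, u(16) = 34, u(17) = 22, u(18) = 20, u(19) = 6, u(20) = 26, u(21) = 32, u(22) = 22, u(23) = 18, u(24) = 4, u(25) = 22, u(26) = 26.
Since (u(25), u(26)) = (u(1), u(2)) = (22, 26) (two consecutive terms determine the rest), the sequence is periodic with period 24.
(397 - 1) mod 24 = 12, so u(397) = u(13) = 14.

14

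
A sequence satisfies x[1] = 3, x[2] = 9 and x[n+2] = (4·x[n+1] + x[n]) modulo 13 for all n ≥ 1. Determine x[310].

9

We have x[1] = 3, x[2] = 9, x[3] = 0, x[4] = 9, x[5] = 10, x[6] = 10, x[7] = 11, x[8] = 2, x[9] = 6, x[10] = 0, x[11] = 6, x[12] = 11, x[13] = 11, x[14] = 3, x[15] = 10, x[16] = 4, x[17] = 0, x[18] = 4, x[19] = 3, x[20] = 3, x[21] = 2, x[22] = 11, x[23] = 7, x[24] = 0, x[25] = 7, x[26] = 2, x[27] = 2, x[28] = 10, x[29] = 3, x[30] = 9.
Since (x[29], x[30]) = (x[1], x[2]) = (3, 9) (two consecutive terms determine the rest), the sequence is periodic with period 28.
(310 - 1) mod 28 = 1, so x[310] = x[2] = 9.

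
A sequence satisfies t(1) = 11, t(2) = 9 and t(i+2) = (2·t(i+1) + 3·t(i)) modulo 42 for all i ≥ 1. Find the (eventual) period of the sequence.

6

We have t(1) = 11,  t(2) = 9,  t(3) = 9,  t(4) = 3,  t(5) = 33,  t(6) = 33,  t(7) = 39,  t(8) = 9,  t(9) = 9.
Since (t(8), t(9)) = (t(2), t(3)) = (9, 9) (two consecutive terms determine the rest), the sequence is eventually periodic: after a pre-period of length 1 it cycles with period 6.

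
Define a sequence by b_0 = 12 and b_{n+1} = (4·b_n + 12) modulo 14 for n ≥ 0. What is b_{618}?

We have b_0 = 12, b_1 = 4, b_2 = 0, b_3 = 12.
Since b_3 = b_0 = 12, the sequence is periodic with period 3.
So b_{618} = b_{0 + ((618-0) mod 3)} = b_0 = 12.

12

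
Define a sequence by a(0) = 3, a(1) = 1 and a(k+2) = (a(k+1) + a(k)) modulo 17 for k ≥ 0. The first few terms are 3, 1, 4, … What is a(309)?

12

a(0) = 3, a(1) = 1, a(2) = 4, a(3) = 5, a(4) = 9, a(5) = 14, a(6) = 6, a(7) = 3, a(8) = 9, a(9) = 12, a(10) = 4, a(11) = 16, a(12) = 3, a(13) = 2, a(14) = 5, a(15) = 7, a(16) = 12, a(17) = 2, a(18) = 14, a(19) = 16, a(20) = 13, a(21) = 12, a(22) = 8, a(23) = 3, a(24) = 11, a(25) = 14, a(26) = 8, a(27) = 5, a(28) = 13, a(29) = 1, a(30) = 14, a(31) = 15, a(32) = 12, a(33) = 10, a(34) = 5, a(35) = 15, a(36) = 3, a(37) = 1.
The sequence repeats with period 36.
So a(309) = a(0 + ((309-0) mod 36)) = a(21) = 12.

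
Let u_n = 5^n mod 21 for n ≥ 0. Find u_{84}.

Listing terms: u_0 = 1, u_1 = 5, u_2 = 4, u_3 = 20, u_4 = 16, u_5 = 17, u_6 = 1.
The sequence repeats with period 6.
(84 - 0) mod 6 = 0, so u_{84} = u_0 = 1.

1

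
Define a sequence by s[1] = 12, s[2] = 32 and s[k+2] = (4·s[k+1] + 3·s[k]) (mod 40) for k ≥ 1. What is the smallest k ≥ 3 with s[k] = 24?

8

Listing terms: s[1] = 12, s[2] = 32, s[3] = 4, s[4] = 32, s[5] = 20, s[6] = 16, s[7] = 4, s[8] = 24, s[9] = 28, s[10] = 24, s[11] = 20, s[12] = 32, s[13] = 28, s[14] = 8, s[15] = 36, s[16] = 8, s[17] = 20, s[18] = 24, s[19] = 36, s[20] = 16, s[21] = 12, s[22] = 16, s[23] = 20, s[24] = 8, s[25] = 12, s[26] = 32.
Since (s[25], s[26]) = (s[1], s[2]) = (12, 32) (two consecutive terms determine the rest), the sequence is periodic with period 24.
The value 24 first appears (with k ≥ 3) at s[8].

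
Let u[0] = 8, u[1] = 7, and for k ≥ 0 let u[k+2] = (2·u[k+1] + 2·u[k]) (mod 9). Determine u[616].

1

Listing terms: u[0] = 8, u[1] = 7, u[2] = 3, u[3] = 2, u[4] = 1, u[5] = 6, u[6] = 5, u[7] = 4, u[8] = 0, u[9] = 8, u[10] = 7.
The sequence repeats with period 9.
So u[616] = u[0 + ((616-0) mod 9)] = u[4] = 1.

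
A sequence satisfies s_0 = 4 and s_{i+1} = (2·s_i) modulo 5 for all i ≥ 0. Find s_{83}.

2

Listing terms: s_0 = 4; s_1 = 3; s_2 = 1; s_3 = 2; s_4 = 4.
Since s_4 = s_0 = 4, the sequence is periodic with period 4.
(83 - 0) mod 4 = 3, so s_{83} = s_3 = 2.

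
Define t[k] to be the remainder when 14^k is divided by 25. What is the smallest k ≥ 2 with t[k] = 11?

t[1] = 14; t[2] = 21; t[3] = 19; t[4] = 16; t[5] = 24; t[6] = 11; t[7] = 4; t[8] = 6; t[9] = 9; t[10] = 1; t[11] = 14.
Since t[11] = t[1] = 14, the sequence is periodic with period 10.
The value 11 first appears (with k ≥ 2) at t[6].

6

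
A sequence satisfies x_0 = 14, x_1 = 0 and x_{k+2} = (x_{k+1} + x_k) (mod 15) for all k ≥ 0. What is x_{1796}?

10

x_0 = 14, x_1 = 0, x_2 = 14, x_3 = 14, x_4 = 13, x_5 = 12, x_6 = 10, x_7 = 7, x_8 = 2, x_9 = 9, x_{10} = 11, x_{11} = 5, x_{12} = 1, x_{13} = 6, x_{14} = 7, x_{15} = 13, x_{16} = 5, x_{17} = 3, x_{18} = 8, x_{19} = 11, x_{20} = 4, x_{21} = 0, x_{22} = 4, x_{23} = 4, x_{24} = 8, x_{25} = 12, x_{26} = 5, x_{27} = 2, x_{28} = 7, x_{29} = 9, x_{30} = 1, x_{31} = 10, x_{32} = 11, x_{33} = 6, x_{34} = 2, x_{35} = 8, x_{36} = 10, x_{37} = 3, x_{38} = 13, x_{39} = 1, x_{40} = 14, x_{41} = 0.
The sequence repeats with period 40.
(1796 - 0) mod 40 = 36, so x_{1796} = x_{36} = 10.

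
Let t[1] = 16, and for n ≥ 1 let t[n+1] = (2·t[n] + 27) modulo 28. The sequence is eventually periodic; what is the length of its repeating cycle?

Computing terms: t[1] = 16, t[2] = 3, t[3] = 5, t[4] = 9, t[5] = 17, t[6] = 5.
Since t[6] = t[3] = 5, the sequence is eventually periodic: after a pre-period of length 2 it cycles with period 3.

3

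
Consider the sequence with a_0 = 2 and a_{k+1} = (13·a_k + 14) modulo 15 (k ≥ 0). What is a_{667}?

Computing terms: a_0 = 2,  a_1 = 10,  a_2 = 9,  a_3 = 11,  a_4 = 7,  a_5 = 0,  a_6 = 14,  a_7 = 1,  a_8 = 12,  a_9 = 5,  a_{10} = 4,  a_{11} = 6,  a_{12} = 2.
Since a_{12} = a_0 = 2, the sequence is periodic with period 12.
(667 - 0) mod 12 = 7, so a_{667} = a_7 = 1.

1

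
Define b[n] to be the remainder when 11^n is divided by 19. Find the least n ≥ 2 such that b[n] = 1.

We have b[1] = 11, b[2] = 7, b[3] = 1, b[4] = 11.
The sequence repeats with period 3.
The value 1 first appears (with n ≥ 2) at b[3].

3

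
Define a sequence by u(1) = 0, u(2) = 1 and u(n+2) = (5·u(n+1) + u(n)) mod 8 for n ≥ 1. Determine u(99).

5

Computing terms: u(1) = 0,  u(2) = 1,  u(3) = 5,  u(4) = 2,  u(5) = 7,  u(6) = 5,  u(7) = 0,  u(8) = 5,  u(9) = 1,  u(10) = 2,  u(11) = 3,  u(12) = 1,  u(13) = 0,  u(14) = 1.
Since (u(13), u(14)) = (u(1), u(2)) = (0, 1) (two consecutive terms determine the rest), the sequence is periodic with period 12.
So u(99) = u(1 + ((99-1) mod 12)) = u(3) = 5.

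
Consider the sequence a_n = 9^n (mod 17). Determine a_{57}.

Listing terms: a_1 = 9, a_2 = 13, a_3 = 15, a_4 = 16, a_5 = 8, a_6 = 4, a_7 = 2, a_8 = 1, a_9 = 9.
Since a_9 = a_1 = 9, the sequence is periodic with period 8.
So a_{57} = a_{1 + ((57-1) mod 8)} = a_1 = 9.

9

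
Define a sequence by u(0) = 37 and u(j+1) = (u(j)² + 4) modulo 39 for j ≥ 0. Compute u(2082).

Listing terms: u(0) = 37, u(1) = 8, u(2) = 29, u(3) = 26, u(4) = 17, u(5) = 20, u(6) = 14, u(7) = 5, u(8) = 29.
Since u(8) = u(2) = 29, the sequence is eventually periodic: after a pre-period of length 2 it cycles with period 6.
For j ≥ 2, u(j) depends only on (j - 2) mod 6. (2082 - 2) mod 6 = 4, so u(2082) = u(6) = 14.

14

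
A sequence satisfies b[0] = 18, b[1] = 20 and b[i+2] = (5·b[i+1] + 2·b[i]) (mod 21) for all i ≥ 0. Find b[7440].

Computing terms: b[0] = 18; b[1] = 20; b[2] = 10; b[3] = 6; b[4] = 8; b[5] = 10; b[6] = 3; b[7] = 14; b[8] = 13; b[9] = 9; b[10] = 8; b[11] = 16; b[12] = 12; b[13] = 8; b[14] = 1; b[15] = 0; b[16] = 2; b[17] = 10; b[18] = 12; b[19] = 17; b[20] = 4; b[21] = 12; b[22] = 5; b[23] = 7; b[24] = 3; b[25] = 8; b[26] = 4; b[27] = 15; b[28] = 20; b[29] = 4; b[30] = 18; b[31] = 14; b[32] = 1; b[33] = 12; b[34] = 20; b[35] = 19; b[36] = 9; b[37] = 20; b[38] = 13; b[39] = 0; b[40] = 5; b[41] = 4; b[42] = 9; b[43] = 11; b[44] = 10; b[45] = 9; b[46] = 2; b[47] = 7; b[48] = 18; b[49] = 20.
The sequence repeats with period 48.
So b[7440] = b[0 + ((7440-0) mod 48)] = b[0] = 18.

18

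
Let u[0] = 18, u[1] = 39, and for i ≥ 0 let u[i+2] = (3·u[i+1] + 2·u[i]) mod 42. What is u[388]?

We have u[0] = 18; u[1] = 39; u[2] = 27; u[3] = 33; u[4] = 27; u[5] = 21; u[6] = 33; u[7] = 15; u[8] = 27; u[9] = 27; u[10] = 9; u[11] = 39; u[12] = 9; u[13] = 21; u[14] = 39; u[15] = 33; u[16] = 9; u[17] = 9; u[18] = 3; u[19] = 27; u[20] = 3; u[21] = 21; u[22] = 27; u[23] = 39; u[24] = 3; u[25] = 3; u[26] = 15; u[27] = 9; u[28] = 15; u[29] = 21; u[30] = 9; u[31] = 27; u[32] = 15; u[33] = 15; u[34] = 33; u[35] = 3; u[36] = 33; u[37] = 21; u[38] = 3; u[39] = 9; u[40] = 33; u[41] = 33; u[42] = 39; u[43] = 15; u[44] = 39; u[45] = 21; u[46] = 15; u[47] = 3; u[48] = 39; u[49] = 39; u[50] = 27.
Since (u[49], u[50]) = (u[1], u[2]) = (39, 27) (two consecutive terms determine the rest), the sequence is eventually periodic: after a pre-period of length 1 it cycles with period 48.
For i ≥ 1, u[i] depends only on (i - 1) mod 48. (388 - 1) mod 48 = 3, so u[388] = u[4] = 27.

27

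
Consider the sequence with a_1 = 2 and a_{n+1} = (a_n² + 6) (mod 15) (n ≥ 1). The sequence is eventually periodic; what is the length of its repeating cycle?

Listing terms: a_1 = 2,  a_2 = 10,  a_3 = 1,  a_4 = 7,  a_5 = 10.
Since a_5 = a_2 = 10, the sequence is eventually periodic: after a pre-period of length 1 it cycles with period 3.

3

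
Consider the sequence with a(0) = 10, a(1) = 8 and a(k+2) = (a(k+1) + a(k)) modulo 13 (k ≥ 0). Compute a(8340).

0

a(0) = 10; a(1) = 8; a(2) = 5; a(3) = 0; a(4) = 5; a(5) = 5; a(6) = 10; a(7) = 2; a(8) = 12; a(9) = 1; a(10) = 0; a(11) = 1; a(12) = 1; a(13) = 2; a(14) = 3; a(15) = 5; a(16) = 8; a(17) = 0; a(18) = 8; a(19) = 8; a(20) = 3; a(21) = 11; a(22) = 1; a(23) = 12; a(24) = 0; a(25) = 12; a(26) = 12; a(27) = 11; a(28) = 10; a(29) = 8.
The sequence repeats with period 28.
So a(8340) = a(0 + ((8340-0) mod 28)) = a(24) = 0.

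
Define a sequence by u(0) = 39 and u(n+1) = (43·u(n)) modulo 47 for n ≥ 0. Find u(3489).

7

Computing terms: u(0) = 39; u(1) = 32; u(2) = 13; u(3) = 42; u(4) = 20; u(5) = 14; u(6) = 38; u(7) = 36; u(8) = 44; u(9) = 12; u(10) = 46; u(11) = 4; u(12) = 31; u(13) = 17; u(14) = 26; u(15) = 37; u(16) = 40; u(17) = 28; u(18) = 29; u(19) = 25; u(20) = 41; u(21) = 24; u(22) = 45; u(23) = 8; u(24) = 15; u(25) = 34; u(26) = 5; u(27) = 27; u(28) = 33; u(29) = 9; u(30) = 11; u(31) = 3; u(32) = 35; u(33) = 1; u(34) = 43; u(35) = 16; u(36) = 30; u(37) = 21; u(38) = 10; u(39) = 7; u(40) = 19; u(41) = 18; u(42) = 22; u(43) = 6; u(44) = 23; u(45) = 2; u(46) = 39.
Since u(46) = u(0) = 39, the sequence is periodic with period 46.
So u(3489) = u(0 + ((3489-0) mod 46)) = u(39) = 7.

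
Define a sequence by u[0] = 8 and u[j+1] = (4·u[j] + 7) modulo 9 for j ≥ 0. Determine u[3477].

2

Computing terms: u[0] = 8,  u[1] = 3,  u[2] = 1,  u[3] = 2,  u[4] = 6,  u[5] = 4,  u[6] = 5,  u[7] = 0,  u[8] = 7,  u[9] = 8.
The sequence repeats with period 9.
So u[3477] = u[0 + ((3477-0) mod 9)] = u[3] = 2.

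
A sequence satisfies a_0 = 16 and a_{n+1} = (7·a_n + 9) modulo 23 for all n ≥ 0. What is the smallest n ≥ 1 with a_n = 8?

9

a_0 = 16, a_1 = 6, a_2 = 5, a_3 = 21, a_4 = 18, a_5 = 20, a_6 = 11, a_7 = 17, a_8 = 13, a_9 = 8, a_{10} = 19, a_{11} = 4, a_{12} = 14, a_{13} = 15, a_{14} = 22, a_{15} = 2, a_{16} = 0, a_{17} = 9, a_{18} = 3, a_{19} = 7, a_{20} = 12, a_{21} = 1, a_{22} = 16.
The sequence repeats with period 22.
The value 8 first appears (with n ≥ 1) at a_9.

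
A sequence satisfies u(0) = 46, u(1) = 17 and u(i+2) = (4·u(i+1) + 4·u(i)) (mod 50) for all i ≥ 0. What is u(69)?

We have u(0) = 46,  u(1) = 17,  u(2) = 2,  u(3) = 26,  u(4) = 12,  u(5) = 2,  u(6) = 6,  u(7) = 32,  u(8) = 2,  u(9) = 36,  u(10) = 2,  u(11) = 2,  u(12) = 16,  u(13) = 22,  u(14) = 2,  u(15) = 46,  u(16) = 42,  u(17) = 2,  u(18) = 26.
Since (u(17), u(18)) = (u(2), u(3)) = (2, 26) (two consecutive terms determine the rest), the sequence is eventually periodic: after a pre-period of length 2 it cycles with period 15.
For i ≥ 2, u(i) depends only on (i - 2) mod 15. (69 - 2) mod 15 = 7, so u(69) = u(9) = 36.

36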